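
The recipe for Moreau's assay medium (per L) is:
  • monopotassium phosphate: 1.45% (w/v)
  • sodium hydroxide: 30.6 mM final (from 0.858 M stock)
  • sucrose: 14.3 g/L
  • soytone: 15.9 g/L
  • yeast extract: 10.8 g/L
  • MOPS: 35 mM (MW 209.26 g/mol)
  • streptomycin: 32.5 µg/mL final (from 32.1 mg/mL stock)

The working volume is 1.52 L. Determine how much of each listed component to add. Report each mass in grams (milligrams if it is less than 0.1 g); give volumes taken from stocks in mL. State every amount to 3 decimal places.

monopotassium phosphate 22.040 g; sodium hydroxide 54.210 mL; sucrose 21.736 g; soytone 24.168 g; yeast extract 16.416 g; MOPS 11.133 g; streptomycin 1.539 mL

Working volume: 1.52 L.
monopotassium phosphate: 1.45 g per 100 mL × 1520 mL ÷ 100 = 22.040 g
sodium hydroxide: V = C2·V2/C1 = 30.6 mM × 1520 mL ÷ 858 mM = 54.210 mL
sucrose: 14.3 g/L × 1.52 L = 21.736 g
soytone: 15.9 g/L × 1.52 L = 24.168 g
yeast extract: 10.8 g/L × 1.52 L = 16.416 g
MOPS: 35 mmol/L × 209.26 g/mol × 1.52 L ÷ 1000 = 11.133 g
streptomycin: V = C2·V2/C1 = 32.5 µg/mL × 1520 mL ÷ 32100 µg/mL = 1.539 mL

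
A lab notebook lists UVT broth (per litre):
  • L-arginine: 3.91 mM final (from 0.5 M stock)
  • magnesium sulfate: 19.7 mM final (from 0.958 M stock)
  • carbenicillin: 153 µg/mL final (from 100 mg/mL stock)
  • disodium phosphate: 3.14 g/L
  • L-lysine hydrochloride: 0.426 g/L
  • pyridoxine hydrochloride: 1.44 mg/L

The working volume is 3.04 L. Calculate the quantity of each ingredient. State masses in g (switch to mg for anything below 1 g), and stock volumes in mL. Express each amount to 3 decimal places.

L-arginine 23.773 mL; magnesium sulfate 62.514 mL; carbenicillin 4.651 mL; disodium phosphate 9.546 g; L-lysine hydrochloride 1.295 g; pyridoxine hydrochloride 4.378 mg

Scale factor relative to 1 L: 3.04.
L-arginine: V = C2·V2/C1 = 3.91 mM × 3040 mL ÷ 500 mM = 23.773 mL
magnesium sulfate: C1V1 = C2V2 → 19.7 mM × 3040 mL ÷ 958 mM = 62.514 mL
carbenicillin: V = C2·V2/C1 = 153 µg/mL × 3040 mL ÷ 100000 µg/mL = 4.651 mL
disodium phosphate: 3.14 g/L × 3.04 L = 9.546 g
L-lysine hydrochloride: 0.426 g/L × 3.04 L = 1.295 g
pyridoxine hydrochloride: 1.44 mg/L × 3.04 L = 4.378 mg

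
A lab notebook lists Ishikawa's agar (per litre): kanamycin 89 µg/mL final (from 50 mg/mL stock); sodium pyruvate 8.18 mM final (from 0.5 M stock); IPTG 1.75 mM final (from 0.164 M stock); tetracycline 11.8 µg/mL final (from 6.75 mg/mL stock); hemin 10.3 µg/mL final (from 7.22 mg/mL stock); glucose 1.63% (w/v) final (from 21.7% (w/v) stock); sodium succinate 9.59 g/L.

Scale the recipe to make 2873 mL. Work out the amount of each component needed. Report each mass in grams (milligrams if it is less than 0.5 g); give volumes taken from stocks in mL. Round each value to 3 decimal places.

kanamycin 5.114 mL; sodium pyruvate 47.002 mL; IPTG 30.657 mL; tetracycline 5.022 mL; hemin 4.099 mL; glucose 215.806 mL; sodium succinate 27.552 g

Scale factor relative to 1 L: 2.873.
kanamycin: V = C2·V2/C1 = 89 µg/mL × 2873 mL ÷ 50000 µg/mL = 5.114 mL
sodium pyruvate: C1V1 = C2V2 → 8.18 mM × 2873 mL ÷ 500 mM = 47.002 mL
IPTG: V = C2·V2/C1 = 1.75 mM × 2873 mL ÷ 164 mM = 30.657 mL
tetracycline: C1V1 = C2V2 → 11.8 µg/mL × 2873 mL ÷ 6750 µg/mL = 5.022 mL
hemin: V = C2·V2/C1 = 10.3 µg/mL × 2873 mL ÷ 7220 µg/mL = 4.099 mL
glucose: C1V1 = C2V2 → 1.63% ÷ 21.7% × 2873 mL = 215.806 mL
sodium succinate: 9.59 g/L × 2.873 L = 27.552 g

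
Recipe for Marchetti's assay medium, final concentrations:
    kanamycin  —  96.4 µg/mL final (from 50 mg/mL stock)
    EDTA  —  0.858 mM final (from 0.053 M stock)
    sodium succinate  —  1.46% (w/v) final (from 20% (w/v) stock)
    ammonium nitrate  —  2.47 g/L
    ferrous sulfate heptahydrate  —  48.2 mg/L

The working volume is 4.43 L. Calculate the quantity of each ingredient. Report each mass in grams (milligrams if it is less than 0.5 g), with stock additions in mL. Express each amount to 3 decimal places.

kanamycin 8.541 mL; EDTA 71.716 mL; sodium succinate 323.390 mL; ammonium nitrate 10.942 g; ferrous sulfate heptahydrate 213.526 mg

Working volume: 4.43 L.
kanamycin: C1V1 = C2V2 → 96.4 µg/mL × 4430 mL ÷ 50000 µg/mL = 8.541 mL
EDTA: dilute stock: 0.858 mM × 4430 mL ÷ 53 mM = 71.716 mL
sodium succinate: dilute stock: 1.46% ÷ 20% × 4430 mL = 323.390 mL
ammonium nitrate: 2.47 g/L × 4.43 L = 10.942 g
ferrous sulfate heptahydrate: 48.2 mg/L × 4.43 L = 213.526 mg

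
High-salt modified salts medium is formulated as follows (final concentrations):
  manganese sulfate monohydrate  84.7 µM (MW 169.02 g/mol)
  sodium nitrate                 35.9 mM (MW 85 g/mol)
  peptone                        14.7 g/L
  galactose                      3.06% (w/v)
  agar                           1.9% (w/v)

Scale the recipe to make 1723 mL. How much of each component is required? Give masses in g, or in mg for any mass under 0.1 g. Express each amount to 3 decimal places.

Scale factor relative to 1 L: 1.723.
manganese sulfate monohydrate: 84.7 µmol/L × 169.02 g/mol × 1.723 L ÷ 1000 = 24.666 mg
sodium nitrate: 35.9 mmol/L × 85 g/mol × 1.723 L ÷ 1000 = 5.258 g
peptone: 14.7 g/L × 1.723 L = 25.328 g
galactose: 3.06 g per 100 mL × 1723 mL ÷ 100 = 52.724 g
agar: 1.9% w/v = 19 g/L → 19 × 1.723 L = 32.737 g

manganese sulfate monohydrate 24.666 mg; sodium nitrate 5.258 g; peptone 25.328 g; galactose 52.724 g; agar 32.737 g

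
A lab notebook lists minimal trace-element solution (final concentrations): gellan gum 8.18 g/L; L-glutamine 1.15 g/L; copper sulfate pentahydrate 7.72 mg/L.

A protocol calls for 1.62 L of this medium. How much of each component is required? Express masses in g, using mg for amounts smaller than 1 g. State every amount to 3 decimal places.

gellan gum 13.252 g; L-glutamine 1.863 g; copper sulfate pentahydrate 12.506 mg

Scale factor relative to 1 L: 1.62.
gellan gum: 8.18 g/L × 1.62 L = 13.252 g
L-glutamine: 1.15 g/L × 1.62 L = 1.863 g
copper sulfate pentahydrate: 7.72 mg/L × 1.62 L = 12.506 mg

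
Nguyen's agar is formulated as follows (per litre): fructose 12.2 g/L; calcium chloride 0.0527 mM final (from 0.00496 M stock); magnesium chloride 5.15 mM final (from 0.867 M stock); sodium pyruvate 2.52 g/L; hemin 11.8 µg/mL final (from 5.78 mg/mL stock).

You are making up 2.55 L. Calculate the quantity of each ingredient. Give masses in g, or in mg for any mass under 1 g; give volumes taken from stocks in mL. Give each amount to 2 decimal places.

Working volume: 2.55 L.
fructose: 12.2 g/L × 2.55 L = 31.11 g
calcium chloride: dilute stock: 0.0527 mM × 2550 mL ÷ 4.96 mM = 27.09 mL
magnesium chloride: dilute stock: 5.15 mM × 2550 mL ÷ 867 mM = 15.15 mL
sodium pyruvate: 2.52 g/L × 2.55 L = 6.43 g
hemin: dilute stock: 11.8 µg/mL × 2550 mL ÷ 5780 µg/mL = 5.21 mL

fructose 31.11 g; calcium chloride 27.09 mL; magnesium chloride 15.15 mL; sodium pyruvate 6.43 g; hemin 5.21 mL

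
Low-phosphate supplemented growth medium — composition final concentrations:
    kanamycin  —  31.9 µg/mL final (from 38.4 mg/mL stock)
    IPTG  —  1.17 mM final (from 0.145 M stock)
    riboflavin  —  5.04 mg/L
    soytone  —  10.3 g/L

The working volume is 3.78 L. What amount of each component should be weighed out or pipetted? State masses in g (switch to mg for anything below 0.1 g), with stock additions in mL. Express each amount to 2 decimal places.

kanamycin 3.14 mL; IPTG 30.50 mL; riboflavin 19.05 mg; soytone 38.93 g

Working volume: 3.78 L.
kanamycin: dilute stock: 31.9 µg/mL × 3780 mL ÷ 38400 µg/mL = 3.14 mL
IPTG: V = C2·V2/C1 = 1.17 mM × 3780 mL ÷ 145 mM = 30.50 mL
riboflavin: 5.04 mg/L × 3.78 L = 19.05 mg
soytone: 10.3 g/L × 3.78 L = 38.93 g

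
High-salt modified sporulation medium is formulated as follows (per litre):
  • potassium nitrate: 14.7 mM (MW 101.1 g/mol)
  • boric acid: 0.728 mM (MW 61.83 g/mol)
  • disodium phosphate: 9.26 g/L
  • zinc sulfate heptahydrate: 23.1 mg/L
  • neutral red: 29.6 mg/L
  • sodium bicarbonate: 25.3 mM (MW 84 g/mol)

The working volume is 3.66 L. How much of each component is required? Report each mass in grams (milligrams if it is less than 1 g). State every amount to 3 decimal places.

Working volume: 3.66 L.
potassium nitrate: 14.7 mmol/L × 101.1 g/mol × 3.66 L ÷ 1000 = 5.439 g
boric acid: 0.728 mmol/L × 61.83 mg/mmol × 3.66 L = 164.745 mg
disodium phosphate: 9.26 g/L × 3.66 L = 33.892 g
zinc sulfate heptahydrate: 23.1 mg/L × 3.66 L = 84.546 mg
neutral red: 29.6 mg/L × 3.66 L = 108.336 mg
sodium bicarbonate: 25.3 mmol/L × 84 g/mol × 3.66 L ÷ 1000 = 7.778 g

potassium nitrate 5.439 g; boric acid 164.745 mg; disodium phosphate 33.892 g; zinc sulfate heptahydrate 84.546 mg; neutral red 108.336 mg; sodium bicarbonate 7.778 g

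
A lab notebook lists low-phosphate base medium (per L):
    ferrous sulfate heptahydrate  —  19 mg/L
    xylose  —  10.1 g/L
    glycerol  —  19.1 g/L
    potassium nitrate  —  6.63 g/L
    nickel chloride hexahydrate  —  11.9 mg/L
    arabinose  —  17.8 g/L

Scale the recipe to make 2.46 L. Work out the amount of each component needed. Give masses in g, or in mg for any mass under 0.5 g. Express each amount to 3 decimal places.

Working volume: 2.46 L.
ferrous sulfate heptahydrate: 19 mg/L × 2.46 L = 46.740 mg
xylose: 10.1 g/L × 2.46 L = 24.846 g
glycerol: 19.1 g/L × 2.46 L = 46.986 g
potassium nitrate: 6.63 g/L × 2.46 L = 16.310 g
nickel chloride hexahydrate: 11.9 mg/L × 2.46 L = 29.274 mg
arabinose: 17.8 g/L × 2.46 L = 43.788 g

ferrous sulfate heptahydrate 46.740 mg; xylose 24.846 g; glycerol 46.986 g; potassium nitrate 16.310 g; nickel chloride hexahydrate 29.274 mg; arabinose 43.788 g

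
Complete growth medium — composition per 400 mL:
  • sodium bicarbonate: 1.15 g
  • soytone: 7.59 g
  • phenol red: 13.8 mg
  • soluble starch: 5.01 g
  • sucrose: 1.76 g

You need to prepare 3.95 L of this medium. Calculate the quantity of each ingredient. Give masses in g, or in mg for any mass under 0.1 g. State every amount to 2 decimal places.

sodium bicarbonate 11.36 g; soytone 74.95 g; phenol red 0.14 g; soluble starch 49.47 g; sucrose 17.38 g

Ratio of target to recipe volume: 3950 / 400 = 9.875.
sodium bicarbonate: 1.15 g × (3950 mL / 400 mL) = 11.36 g
soytone: 7.59 g × (3950 mL / 400 mL) = 74.95 g
phenol red: 13.8 mg × (3950 mL / 400 mL) = 136.275 mg = 0.14 g
soluble starch: 5.01 g × (3950 mL / 400 mL) = 49.47 g
sucrose: 1.76 g × (3950 mL / 400 mL) = 17.38 g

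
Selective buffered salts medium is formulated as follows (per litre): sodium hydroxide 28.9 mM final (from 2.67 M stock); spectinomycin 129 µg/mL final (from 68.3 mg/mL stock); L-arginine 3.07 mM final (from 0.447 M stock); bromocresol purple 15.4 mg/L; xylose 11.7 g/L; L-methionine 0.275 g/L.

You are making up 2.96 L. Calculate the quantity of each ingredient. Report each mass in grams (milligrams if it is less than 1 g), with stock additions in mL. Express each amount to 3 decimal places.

sodium hydroxide 32.039 mL; spectinomycin 5.591 mL; L-arginine 20.329 mL; bromocresol purple 45.584 mg; xylose 34.632 g; L-methionine 814.000 mg

Scale factor relative to 1 L: 2.96.
sodium hydroxide: dilute stock: 28.9 mM × 2960 mL ÷ 2670 mM = 32.039 mL
spectinomycin: V = C2·V2/C1 = 129 µg/mL × 2960 mL ÷ 68300 µg/mL = 5.591 mL
L-arginine: C1V1 = C2V2 → 3.07 mM × 2960 mL ÷ 447 mM = 20.329 mL
bromocresol purple: 15.4 mg/L × 2.96 L = 45.584 mg
xylose: 11.7 g/L × 2.96 L = 34.632 g
L-methionine: 0.275 g/L × 2.96 L = 0.814 g = 814.000 mg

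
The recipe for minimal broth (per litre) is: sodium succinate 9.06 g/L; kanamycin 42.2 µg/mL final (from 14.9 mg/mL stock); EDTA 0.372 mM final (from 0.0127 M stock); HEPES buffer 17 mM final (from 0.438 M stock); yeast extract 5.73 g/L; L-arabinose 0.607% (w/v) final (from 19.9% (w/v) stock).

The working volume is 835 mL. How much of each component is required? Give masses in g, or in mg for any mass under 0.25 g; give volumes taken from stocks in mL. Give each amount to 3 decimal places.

Working volume: 835 mL = 0.835 L.
sodium succinate: 9.06 g/L × 0.835 L = 7.565 g
kanamycin: V = C2·V2/C1 = 42.2 µg/mL × 835 mL ÷ 14900 µg/mL = 2.365 mL
EDTA: V = C2·V2/C1 = 0.372 mM × 835 mL ÷ 12.7 mM = 24.458 mL
HEPES buffer: dilute stock: 17 mM × 835 mL ÷ 438 mM = 32.409 mL
yeast extract: 5.73 g/L × 0.835 L = 4.785 g
L-arabinose: C1V1 = C2V2 → 0.607% ÷ 19.9% × 835 mL = 25.470 mL

sodium succinate 7.565 g; kanamycin 2.365 mL; EDTA 24.458 mL; HEPES buffer 32.409 mL; yeast extract 4.785 g; L-arabinose 25.470 mL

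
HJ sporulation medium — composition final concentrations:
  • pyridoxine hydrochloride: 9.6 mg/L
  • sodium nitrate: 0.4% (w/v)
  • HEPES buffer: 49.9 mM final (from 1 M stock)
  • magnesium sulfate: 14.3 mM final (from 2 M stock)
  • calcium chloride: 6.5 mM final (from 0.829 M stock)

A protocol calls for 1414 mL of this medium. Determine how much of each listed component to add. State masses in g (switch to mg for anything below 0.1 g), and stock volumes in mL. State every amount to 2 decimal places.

pyridoxine hydrochloride 13.57 mg; sodium nitrate 5.66 g; HEPES buffer 70.56 mL; magnesium sulfate 10.11 mL; calcium chloride 11.09 mL

Working volume: 1414 mL = 1.414 L.
pyridoxine hydrochloride: 9.6 mg/L × 1.414 L = 13.57 mg
sodium nitrate: 0.4 g per 100 mL × 1414 mL ÷ 100 = 5.66 g
HEPES buffer: C1V1 = C2V2 → 49.9 mM × 1414 mL ÷ 1000 mM = 70.56 mL
magnesium sulfate: C1V1 = C2V2 → 14.3 mM × 1414 mL ÷ 2000 mM = 10.11 mL
calcium chloride: dilute stock: 6.5 mM × 1414 mL ÷ 829 mM = 11.09 mL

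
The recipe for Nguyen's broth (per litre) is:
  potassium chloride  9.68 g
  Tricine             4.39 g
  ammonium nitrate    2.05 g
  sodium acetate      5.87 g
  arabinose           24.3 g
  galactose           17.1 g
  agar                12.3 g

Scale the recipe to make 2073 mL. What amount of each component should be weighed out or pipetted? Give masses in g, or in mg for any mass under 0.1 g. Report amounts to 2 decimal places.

potassium chloride 20.07 g; Tricine 9.10 g; ammonium nitrate 4.25 g; sodium acetate 12.17 g; arabinose 50.37 g; galactose 35.45 g; agar 25.50 g

Scale factor = 2073 mL / 1000 mL = 2.073.
potassium chloride: 9.68 g × (2073 mL / 1000 mL) = 20.07 g
Tricine: 4.39 g × (2073 mL / 1000 mL) = 9.10 g
ammonium nitrate: 2.05 g × (2073 mL / 1000 mL) = 4.25 g
sodium acetate: 5.87 g × (2073 mL / 1000 mL) = 12.17 g
arabinose: 24.3 g × (2073 mL / 1000 mL) = 50.37 g
galactose: 17.1 g × (2073 mL / 1000 mL) = 35.45 g
agar: 12.3 g × (2073 mL / 1000 mL) = 25.50 g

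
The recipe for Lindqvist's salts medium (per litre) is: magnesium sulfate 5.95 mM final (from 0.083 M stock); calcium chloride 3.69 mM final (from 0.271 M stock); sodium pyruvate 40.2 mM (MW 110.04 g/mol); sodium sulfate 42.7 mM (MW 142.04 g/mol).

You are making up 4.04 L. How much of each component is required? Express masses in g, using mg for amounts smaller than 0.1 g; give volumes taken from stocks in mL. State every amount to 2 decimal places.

Working volume: 4.04 L.
magnesium sulfate: V = C2·V2/C1 = 5.95 mM × 4040 mL ÷ 83 mM = 289.61 mL
calcium chloride: V = C2·V2/C1 = 3.69 mM × 4040 mL ÷ 271 mM = 55.01 mL
sodium pyruvate: 40.2 mmol/L × 110.04 g/mol × 4.04 L ÷ 1000 = 17.87 g
sodium sulfate: 42.7 mmol/L × 142.04 g/mol × 4.04 L ÷ 1000 = 24.50 g

magnesium sulfate 289.61 mL; calcium chloride 55.01 mL; sodium pyruvate 17.87 g; sodium sulfate 24.50 g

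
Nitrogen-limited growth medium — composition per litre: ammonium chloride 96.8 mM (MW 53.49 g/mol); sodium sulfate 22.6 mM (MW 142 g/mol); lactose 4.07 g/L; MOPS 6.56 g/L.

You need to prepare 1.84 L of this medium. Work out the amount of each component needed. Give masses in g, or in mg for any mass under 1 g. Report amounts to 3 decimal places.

ammonium chloride 9.527 g; sodium sulfate 5.905 g; lactose 7.489 g; MOPS 12.070 g

Scale factor relative to 1 L: 1.84.
ammonium chloride: 96.8 mmol/L × 53.49 g/mol × 1.84 L ÷ 1000 = 9.527 g
sodium sulfate: 22.6 mmol/L × 142 g/mol × 1.84 L ÷ 1000 = 5.905 g
lactose: 4.07 g/L × 1.84 L = 7.489 g
MOPS: 6.56 g/L × 1.84 L = 12.070 g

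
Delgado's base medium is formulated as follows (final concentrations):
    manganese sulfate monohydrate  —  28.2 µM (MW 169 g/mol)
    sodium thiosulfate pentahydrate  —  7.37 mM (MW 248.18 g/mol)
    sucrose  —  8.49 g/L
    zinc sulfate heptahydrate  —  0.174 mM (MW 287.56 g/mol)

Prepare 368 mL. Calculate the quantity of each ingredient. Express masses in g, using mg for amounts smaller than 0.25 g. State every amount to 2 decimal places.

Working volume: 368 mL = 0.368 L.
manganese sulfate monohydrate: 28.2 µmol/L × 169 g/mol × 0.368 L ÷ 1000 = 1.75 mg
sodium thiosulfate pentahydrate: 7.37 mmol/L × 248.18 g/mol × 0.368 L ÷ 1000 = 0.67 g
sucrose: 8.49 g/L × 0.368 L = 3.12 g
zinc sulfate heptahydrate: 0.174 mmol/L × 287.56 mg/mmol × 0.368 L = 18.41 mg

manganese sulfate monohydrate 1.75 mg; sodium thiosulfate pentahydrate 0.67 g; sucrose 3.12 g; zinc sulfate heptahydrate 18.41 mg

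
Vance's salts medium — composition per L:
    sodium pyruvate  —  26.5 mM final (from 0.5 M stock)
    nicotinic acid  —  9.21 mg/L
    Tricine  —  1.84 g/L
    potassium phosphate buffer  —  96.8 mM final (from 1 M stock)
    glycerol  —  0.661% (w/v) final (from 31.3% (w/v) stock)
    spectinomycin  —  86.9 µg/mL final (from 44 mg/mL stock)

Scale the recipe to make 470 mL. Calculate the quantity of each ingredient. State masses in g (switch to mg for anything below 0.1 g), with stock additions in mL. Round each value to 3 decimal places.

sodium pyruvate 24.910 mL; nicotinic acid 4.329 mg; Tricine 0.865 g; potassium phosphate buffer 45.496 mL; glycerol 9.926 mL; spectinomycin 0.928 mL

Target volume = 470 mL = 0.47 L.
sodium pyruvate: C1V1 = C2V2 → 26.5 mM × 470 mL ÷ 500 mM = 24.910 mL
nicotinic acid: 9.21 mg/L × 0.47 L = 4.329 mg
Tricine: 1.84 g/L × 0.47 L = 0.865 g
potassium phosphate buffer: V = C2·V2/C1 = 96.8 mM × 470 mL ÷ 1000 mM = 45.496 mL
glycerol: V = C2·V2/C1 = 0.661% ÷ 31.3% × 470 mL = 9.926 mL
spectinomycin: dilute stock: 86.9 µg/mL × 470 mL ÷ 44000 µg/mL = 0.928 mL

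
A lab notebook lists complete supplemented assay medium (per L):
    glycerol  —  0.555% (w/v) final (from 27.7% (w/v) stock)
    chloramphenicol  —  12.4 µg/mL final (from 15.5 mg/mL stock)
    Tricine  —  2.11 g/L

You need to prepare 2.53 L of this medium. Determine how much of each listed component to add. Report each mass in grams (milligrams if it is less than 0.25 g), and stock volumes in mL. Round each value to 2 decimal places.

Scale factor relative to 1 L: 2.53.
glycerol: dilute stock: 0.555% ÷ 27.7% × 2530 mL = 50.69 mL
chloramphenicol: dilute stock: 12.4 µg/mL × 2530 mL ÷ 15500 µg/mL = 2.02 mL
Tricine: 2.11 g/L × 2.53 L = 5.34 g

glycerol 50.69 mL; chloramphenicol 2.02 mL; Tricine 5.34 g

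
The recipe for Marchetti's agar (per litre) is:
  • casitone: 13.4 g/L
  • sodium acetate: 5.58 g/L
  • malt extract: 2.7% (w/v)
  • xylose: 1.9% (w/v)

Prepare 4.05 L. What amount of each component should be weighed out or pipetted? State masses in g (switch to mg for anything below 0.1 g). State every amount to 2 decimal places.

Scale factor relative to 1 L: 4.05.
casitone: 13.4 g/L × 4.05 L = 54.27 g
sodium acetate: 5.58 g/L × 4.05 L = 22.60 g
malt extract: 2.7 g per 100 mL × 4050 mL ÷ 100 = 109.35 g
xylose: 1.9% w/v = 19 g/L → 19 × 4.05 L = 76.95 g

casitone 54.27 g; sodium acetate 22.60 g; malt extract 109.35 g; xylose 76.95 g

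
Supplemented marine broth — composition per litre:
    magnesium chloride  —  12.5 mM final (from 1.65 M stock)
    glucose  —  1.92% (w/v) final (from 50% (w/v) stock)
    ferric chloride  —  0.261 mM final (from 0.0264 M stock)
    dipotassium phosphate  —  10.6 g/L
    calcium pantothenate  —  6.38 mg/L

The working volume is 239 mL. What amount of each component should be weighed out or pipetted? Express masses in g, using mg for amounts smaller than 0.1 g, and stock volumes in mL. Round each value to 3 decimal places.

magnesium chloride 1.811 mL; glucose 9.178 mL; ferric chloride 2.363 mL; dipotassium phosphate 2.533 g; calcium pantothenate 1.525 mg

Target volume = 239 mL = 0.239 L.
magnesium chloride: V = C2·V2/C1 = 12.5 mM × 239 mL ÷ 1650 mM = 1.811 mL
glucose: V = C2·V2/C1 = 1.92% ÷ 50% × 239 mL = 9.178 mL
ferric chloride: V = C2·V2/C1 = 0.261 mM × 239 mL ÷ 26.4 mM = 2.363 mL
dipotassium phosphate: 10.6 g/L × 0.239 L = 2.533 g
calcium pantothenate: 6.38 mg/L × 0.239 L = 1.525 mg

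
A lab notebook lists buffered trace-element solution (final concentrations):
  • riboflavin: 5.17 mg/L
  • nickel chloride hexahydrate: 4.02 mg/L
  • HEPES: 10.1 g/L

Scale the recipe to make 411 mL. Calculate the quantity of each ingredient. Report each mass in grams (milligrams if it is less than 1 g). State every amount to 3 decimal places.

riboflavin 2.125 mg; nickel chloride hexahydrate 1.652 mg; HEPES 4.151 g

Scale factor relative to 1 L: 0.411.
riboflavin: 5.17 mg/L × 0.411 L = 2.125 mg
nickel chloride hexahydrate: 4.02 mg/L × 0.411 L = 1.652 mg
HEPES: 10.1 g/L × 0.411 L = 4.151 g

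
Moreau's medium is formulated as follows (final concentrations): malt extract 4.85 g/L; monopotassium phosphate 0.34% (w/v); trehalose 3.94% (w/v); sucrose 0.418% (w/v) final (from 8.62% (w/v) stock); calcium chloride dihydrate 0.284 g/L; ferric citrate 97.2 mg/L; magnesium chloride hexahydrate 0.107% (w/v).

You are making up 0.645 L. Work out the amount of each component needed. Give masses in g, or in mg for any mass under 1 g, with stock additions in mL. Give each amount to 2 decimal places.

Working volume: 0.645 L.
malt extract: 4.85 g/L × 0.645 L = 3.13 g
monopotassium phosphate: 0.34 g per 100 mL × 645 mL ÷ 100 = 2.19 g
trehalose: 3.94% w/v = 39.4 g/L → 39.4 × 0.645 L = 25.41 g
sucrose: V = C2·V2/C1 = 0.418% ÷ 8.62% × 645 mL = 31.28 mL
calcium chloride dihydrate: 0.284 g/L × 0.645 L = 0.18318 g = 183.18 mg
ferric citrate: 97.2 mg/L × 0.645 L = 62.69 mg
magnesium chloride hexahydrate: 0.107 g per 100 mL × 645 mL ÷ 100 = 0.69015 g = 690.15 mg

malt extract 3.13 g; monopotassium phosphate 2.19 g; trehalose 25.41 g; sucrose 31.28 mL; calcium chloride dihydrate 183.18 mg; ferric citrate 62.69 mg; magnesium chloride hexahydrate 690.15 mg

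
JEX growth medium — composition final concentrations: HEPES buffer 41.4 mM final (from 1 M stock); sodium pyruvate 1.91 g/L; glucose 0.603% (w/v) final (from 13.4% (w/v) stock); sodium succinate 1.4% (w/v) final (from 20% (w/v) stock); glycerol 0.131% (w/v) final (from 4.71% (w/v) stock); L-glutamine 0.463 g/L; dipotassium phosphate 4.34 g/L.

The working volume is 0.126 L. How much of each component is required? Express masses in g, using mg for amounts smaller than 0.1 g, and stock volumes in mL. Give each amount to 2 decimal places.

Working volume: 0.126 L.
HEPES buffer: C1V1 = C2V2 → 41.4 mM × 126 mL ÷ 1000 mM = 5.22 mL
sodium pyruvate: 1.91 g/L × 0.126 L = 0.24 g
glucose: C1V1 = C2V2 → 0.603% ÷ 13.4% × 126 mL = 5.67 mL
sodium succinate: C1V1 = C2V2 → 1.4% ÷ 20% × 126 mL = 8.82 mL
glycerol: dilute stock: 0.131% ÷ 4.71% × 126 mL = 3.50 mL
L-glutamine: 0.463 g/L × 0.126 L = 0.058338 g = 58.34 mg
dipotassium phosphate: 4.34 g/L × 0.126 L = 0.55 g

HEPES buffer 5.22 mL; sodium pyruvate 0.24 g; glucose 5.67 mL; sodium succinate 8.82 mL; glycerol 3.50 mL; L-glutamine 58.34 mg; dipotassium phosphate 0.55 g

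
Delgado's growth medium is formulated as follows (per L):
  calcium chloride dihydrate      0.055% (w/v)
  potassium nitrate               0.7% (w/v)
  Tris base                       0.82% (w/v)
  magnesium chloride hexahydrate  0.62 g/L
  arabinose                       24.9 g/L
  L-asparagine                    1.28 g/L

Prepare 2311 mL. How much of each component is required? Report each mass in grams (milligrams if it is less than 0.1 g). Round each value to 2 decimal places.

calcium chloride dihydrate 1.27 g; potassium nitrate 16.18 g; Tris base 18.95 g; magnesium chloride hexahydrate 1.43 g; arabinose 57.54 g; L-asparagine 2.96 g

Scale factor relative to 1 L: 2.311.
calcium chloride dihydrate: 0.055 g per 100 mL × 2311 mL ÷ 100 = 1.27 g
potassium nitrate: 0.7% w/v = 7 g/L → 7 × 2.311 L = 16.18 g
Tris base: 0.82 g per 100 mL × 2311 mL ÷ 100 = 18.95 g
magnesium chloride hexahydrate: 0.62 g/L × 2.311 L = 1.43 g
arabinose: 24.9 g/L × 2.311 L = 57.54 g
L-asparagine: 1.28 g/L × 2.311 L = 2.96 g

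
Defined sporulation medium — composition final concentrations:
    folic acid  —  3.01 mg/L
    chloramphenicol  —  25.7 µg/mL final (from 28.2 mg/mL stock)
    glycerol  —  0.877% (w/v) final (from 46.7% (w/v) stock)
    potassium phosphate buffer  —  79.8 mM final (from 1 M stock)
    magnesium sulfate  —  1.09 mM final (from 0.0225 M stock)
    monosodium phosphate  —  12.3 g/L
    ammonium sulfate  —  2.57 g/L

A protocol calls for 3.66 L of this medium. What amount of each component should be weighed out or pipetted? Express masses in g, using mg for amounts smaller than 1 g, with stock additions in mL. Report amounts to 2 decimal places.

folic acid 11.02 mg; chloramphenicol 3.34 mL; glycerol 68.73 mL; potassium phosphate buffer 292.07 mL; magnesium sulfate 177.31 mL; monosodium phosphate 45.02 g; ammonium sulfate 9.41 g

Working volume: 3.66 L.
folic acid: 3.01 mg/L × 3.66 L = 11.02 mg
chloramphenicol: V = C2·V2/C1 = 25.7 µg/mL × 3660 mL ÷ 28200 µg/mL = 3.34 mL
glycerol: dilute stock: 0.877% ÷ 46.7% × 3660 mL = 68.73 mL
potassium phosphate buffer: V = C2·V2/C1 = 79.8 mM × 3660 mL ÷ 1000 mM = 292.07 mL
magnesium sulfate: dilute stock: 1.09 mM × 3660 mL ÷ 22.5 mM = 177.31 mL
monosodium phosphate: 12.3 g/L × 3.66 L = 45.02 g
ammonium sulfate: 2.57 g/L × 3.66 L = 9.41 g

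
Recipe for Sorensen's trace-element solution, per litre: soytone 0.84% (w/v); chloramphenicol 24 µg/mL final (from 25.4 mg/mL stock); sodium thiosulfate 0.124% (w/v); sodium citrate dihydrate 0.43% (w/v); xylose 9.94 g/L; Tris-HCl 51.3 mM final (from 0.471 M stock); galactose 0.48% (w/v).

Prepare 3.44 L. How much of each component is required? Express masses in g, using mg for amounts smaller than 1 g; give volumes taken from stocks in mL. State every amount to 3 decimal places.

Working volume: 3.44 L.
soytone: 0.84% w/v = 8.4 g/L → 8.4 × 3.44 L = 28.896 g
chloramphenicol: C1V1 = C2V2 → 24 µg/mL × 3440 mL ÷ 25400 µg/mL = 3.250 mL
sodium thiosulfate: 0.124% w/v = 1.24 g/L → 1.24 × 3.44 L = 4.266 g
sodium citrate dihydrate: 0.43 g per 100 mL × 3440 mL ÷ 100 = 14.792 g
xylose: 9.94 g/L × 3.44 L = 34.194 g
Tris-HCl: V = C2·V2/C1 = 51.3 mM × 3440 mL ÷ 471 mM = 374.675 mL
galactose: 0.48 g per 100 mL × 3440 mL ÷ 100 = 16.512 g

soytone 28.896 g; chloramphenicol 3.250 mL; sodium thiosulfate 4.266 g; sodium citrate dihydrate 14.792 g; xylose 34.194 g; Tris-HCl 374.675 mL; galactose 16.512 g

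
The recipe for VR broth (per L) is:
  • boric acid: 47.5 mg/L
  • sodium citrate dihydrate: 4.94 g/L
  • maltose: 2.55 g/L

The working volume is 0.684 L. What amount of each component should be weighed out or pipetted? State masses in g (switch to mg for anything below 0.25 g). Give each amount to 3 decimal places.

boric acid 32.490 mg; sodium citrate dihydrate 3.379 g; maltose 1.744 g

Working volume: 0.684 L.
boric acid: 47.5 mg/L × 0.684 L = 32.490 mg
sodium citrate dihydrate: 4.94 g/L × 0.684 L = 3.379 g
maltose: 2.55 g/L × 0.684 L = 1.744 g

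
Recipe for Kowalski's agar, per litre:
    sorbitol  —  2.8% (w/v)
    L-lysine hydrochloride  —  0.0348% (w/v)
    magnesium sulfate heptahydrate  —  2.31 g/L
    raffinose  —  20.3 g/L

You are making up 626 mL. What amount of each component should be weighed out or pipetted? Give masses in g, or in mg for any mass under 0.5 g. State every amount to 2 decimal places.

Scale factor relative to 1 L: 0.626.
sorbitol: 2.8 g per 100 mL × 626 mL ÷ 100 = 17.53 g
L-lysine hydrochloride: 0.0348 g per 100 mL × 626 mL ÷ 100 = 0.217848 g = 217.85 mg
magnesium sulfate heptahydrate: 2.31 g/L × 0.626 L = 1.45 g
raffinose: 20.3 g/L × 0.626 L = 12.71 g

sorbitol 17.53 g; L-lysine hydrochloride 217.85 mg; magnesium sulfate heptahydrate 1.45 g; raffinose 12.71 g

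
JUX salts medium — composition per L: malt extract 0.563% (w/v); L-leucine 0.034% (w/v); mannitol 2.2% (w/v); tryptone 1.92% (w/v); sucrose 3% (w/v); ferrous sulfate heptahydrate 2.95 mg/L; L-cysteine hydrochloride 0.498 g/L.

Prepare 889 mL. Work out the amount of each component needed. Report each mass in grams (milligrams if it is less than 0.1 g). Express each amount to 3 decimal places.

malt extract 5.005 g; L-leucine 0.302 g; mannitol 19.558 g; tryptone 17.069 g; sucrose 26.670 g; ferrous sulfate heptahydrate 2.623 mg; L-cysteine hydrochloride 0.443 g

Working volume: 889 mL = 0.889 L.
malt extract: 0.563 g per 100 mL × 889 mL ÷ 100 = 5.005 g
L-leucine: 0.034 g per 100 mL × 889 mL ÷ 100 = 0.302 g
mannitol: 2.2% w/v = 22 g/L → 22 × 0.889 L = 19.558 g
tryptone: 1.92 g per 100 mL × 889 mL ÷ 100 = 17.069 g
sucrose: 3% w/v = 30 g/L → 30 × 0.889 L = 26.670 g
ferrous sulfate heptahydrate: 2.95 mg/L × 0.889 L = 2.623 mg
L-cysteine hydrochloride: 0.498 g/L × 0.889 L = 0.443 g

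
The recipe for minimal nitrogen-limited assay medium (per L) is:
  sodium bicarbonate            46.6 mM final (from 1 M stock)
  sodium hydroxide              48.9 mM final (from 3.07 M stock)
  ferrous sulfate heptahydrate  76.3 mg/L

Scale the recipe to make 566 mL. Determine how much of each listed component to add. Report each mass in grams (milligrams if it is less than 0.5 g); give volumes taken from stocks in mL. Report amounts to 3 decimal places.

Target volume = 566 mL = 0.566 L.
sodium bicarbonate: C1V1 = C2V2 → 46.6 mM × 566 mL ÷ 1000 mM = 26.376 mL
sodium hydroxide: C1V1 = C2V2 → 48.9 mM × 566 mL ÷ 3070 mM = 9.015 mL
ferrous sulfate heptahydrate: 76.3 mg/L × 0.566 L = 43.186 mg

sodium bicarbonate 26.376 mL; sodium hydroxide 9.015 mL; ferrous sulfate heptahydrate 43.186 mg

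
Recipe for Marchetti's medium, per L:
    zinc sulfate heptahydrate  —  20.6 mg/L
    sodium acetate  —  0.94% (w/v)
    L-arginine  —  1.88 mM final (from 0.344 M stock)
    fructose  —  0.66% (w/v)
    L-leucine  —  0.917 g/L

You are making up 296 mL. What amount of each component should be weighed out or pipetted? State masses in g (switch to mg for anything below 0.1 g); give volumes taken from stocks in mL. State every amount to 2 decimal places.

Working volume: 296 mL = 0.296 L.
zinc sulfate heptahydrate: 20.6 mg/L × 0.296 L = 6.10 mg
sodium acetate: 0.94% w/v = 9.4 g/L → 9.4 × 0.296 L = 2.78 g
L-arginine: V = C2·V2/C1 = 1.88 mM × 296 mL ÷ 344 mM = 1.62 mL
fructose: 0.66% w/v = 6.6 g/L → 6.6 × 0.296 L = 1.95 g
L-leucine: 0.917 g/L × 0.296 L = 0.27 g

zinc sulfate heptahydrate 6.10 mg; sodium acetate 2.78 g; L-arginine 1.62 mL; fructose 1.95 g; L-leucine 0.27 g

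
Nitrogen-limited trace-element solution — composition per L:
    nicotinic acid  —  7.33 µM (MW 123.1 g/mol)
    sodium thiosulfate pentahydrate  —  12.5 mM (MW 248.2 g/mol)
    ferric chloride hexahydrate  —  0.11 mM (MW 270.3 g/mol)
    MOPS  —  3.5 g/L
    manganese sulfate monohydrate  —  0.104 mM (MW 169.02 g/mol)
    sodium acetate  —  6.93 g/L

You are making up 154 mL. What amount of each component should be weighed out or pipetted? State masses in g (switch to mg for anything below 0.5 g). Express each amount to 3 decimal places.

Target volume = 154 mL = 0.154 L.
nicotinic acid: 7.33 µmol/L × 123.1 g/mol × 0.154 L ÷ 1000 = 0.139 mg
sodium thiosulfate pentahydrate: 12.5 mmol/L × 248.2 mg/mmol × 0.154 L = 477.785 mg
ferric chloride hexahydrate: 0.11 mmol/L × 270.3 mg/mmol × 0.154 L = 4.579 mg
MOPS: 3.5 g/L × 0.154 L = 0.539 g
manganese sulfate monohydrate: 0.104 mmol/L × 169.02 mg/mmol × 0.154 L = 2.707 mg
sodium acetate: 6.93 g/L × 0.154 L = 1.067 g

nicotinic acid 0.139 mg; sodium thiosulfate pentahydrate 477.785 mg; ferric chloride hexahydrate 4.579 mg; MOPS 0.539 g; manganese sulfate monohydrate 2.707 mg; sodium acetate 1.067 g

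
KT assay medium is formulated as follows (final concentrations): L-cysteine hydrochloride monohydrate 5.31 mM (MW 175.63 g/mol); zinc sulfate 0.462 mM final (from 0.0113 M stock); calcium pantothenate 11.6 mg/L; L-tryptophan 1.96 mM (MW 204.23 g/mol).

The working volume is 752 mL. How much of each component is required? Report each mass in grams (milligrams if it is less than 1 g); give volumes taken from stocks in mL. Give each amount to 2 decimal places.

L-cysteine hydrochloride monohydrate 701.31 mg; zinc sulfate 30.75 mL; calcium pantothenate 8.72 mg; L-tryptophan 301.02 mg

Scale factor relative to 1 L: 0.752.
L-cysteine hydrochloride monohydrate: 5.31 mmol/L × 175.63 mg/mmol × 0.752 L = 701.31 mg
zinc sulfate: V = C2·V2/C1 = 0.462 mM × 752 mL ÷ 11.3 mM = 30.75 mL
calcium pantothenate: 11.6 mg/L × 0.752 L = 8.72 mg
L-tryptophan: 1.96 mmol/L × 204.23 mg/mmol × 0.752 L = 301.02 mg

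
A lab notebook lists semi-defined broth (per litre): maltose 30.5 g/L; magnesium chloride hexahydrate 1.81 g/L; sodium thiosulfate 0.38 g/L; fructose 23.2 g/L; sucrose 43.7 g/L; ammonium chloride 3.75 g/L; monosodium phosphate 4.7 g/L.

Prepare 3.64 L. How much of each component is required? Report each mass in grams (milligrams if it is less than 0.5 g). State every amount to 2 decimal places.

maltose 111.02 g; magnesium chloride hexahydrate 6.59 g; sodium thiosulfate 1.38 g; fructose 84.45 g; sucrose 159.07 g; ammonium chloride 13.65 g; monosodium phosphate 17.11 g

Working volume: 3.64 L.
maltose: 30.5 g/L × 3.64 L = 111.02 g
magnesium chloride hexahydrate: 1.81 g/L × 3.64 L = 6.59 g
sodium thiosulfate: 0.38 g/L × 3.64 L = 1.38 g
fructose: 23.2 g/L × 3.64 L = 84.45 g
sucrose: 43.7 g/L × 3.64 L = 159.07 g
ammonium chloride: 3.75 g/L × 3.64 L = 13.65 g
monosodium phosphate: 4.7 g/L × 3.64 L = 17.11 g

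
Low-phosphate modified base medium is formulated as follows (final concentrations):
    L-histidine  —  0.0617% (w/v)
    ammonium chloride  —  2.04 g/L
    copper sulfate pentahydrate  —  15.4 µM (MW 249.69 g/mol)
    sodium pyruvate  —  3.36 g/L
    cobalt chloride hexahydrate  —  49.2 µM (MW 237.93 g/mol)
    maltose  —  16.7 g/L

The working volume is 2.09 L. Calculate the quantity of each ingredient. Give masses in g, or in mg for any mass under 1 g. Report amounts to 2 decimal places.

L-histidine 1.29 g; ammonium chloride 4.26 g; copper sulfate pentahydrate 8.04 mg; sodium pyruvate 7.02 g; cobalt chloride hexahydrate 24.47 mg; maltose 34.90 g

Scale factor relative to 1 L: 2.09.
L-histidine: 0.0617% w/v = 0.617 g/L → 0.617 × 2.09 L = 1.29 g
ammonium chloride: 2.04 g/L × 2.09 L = 4.26 g
copper sulfate pentahydrate: 15.4 µmol/L × 249.69 g/mol × 2.09 L ÷ 1000 = 8.04 mg
sodium pyruvate: 3.36 g/L × 2.09 L = 7.02 g
cobalt chloride hexahydrate: 49.2 µmol/L × 237.93 g/mol × 2.09 L ÷ 1000 = 24.47 mg
maltose: 16.7 g/L × 2.09 L = 34.90 g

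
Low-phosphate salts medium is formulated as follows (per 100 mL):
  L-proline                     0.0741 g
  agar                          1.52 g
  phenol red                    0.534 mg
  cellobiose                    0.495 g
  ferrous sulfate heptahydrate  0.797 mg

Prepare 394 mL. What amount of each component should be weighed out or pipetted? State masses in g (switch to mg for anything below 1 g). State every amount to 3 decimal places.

Ratio of target to recipe volume: 394 / 100 = 3.94.
L-proline: 0.0741 g × (394 mL / 100 mL) = 0.291954 g = 291.954 mg
agar: 1.52 g × (394 mL / 100 mL) = 5.989 g
phenol red: 0.534 mg × (394 mL / 100 mL) = 2.104 mg
cellobiose: 0.495 g × (394 mL / 100 mL) = 1.950 g
ferrous sulfate heptahydrate: 0.797 mg × (394 mL / 100 mL) = 3.140 mg

L-proline 291.954 mg; agar 5.989 g; phenol red 2.104 mg; cellobiose 1.950 g; ferrous sulfate heptahydrate 3.140 mg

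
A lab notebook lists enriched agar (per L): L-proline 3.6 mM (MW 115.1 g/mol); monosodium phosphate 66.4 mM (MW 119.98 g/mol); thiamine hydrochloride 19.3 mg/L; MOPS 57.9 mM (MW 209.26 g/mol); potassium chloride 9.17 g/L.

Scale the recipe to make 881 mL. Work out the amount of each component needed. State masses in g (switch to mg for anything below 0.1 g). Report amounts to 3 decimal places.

Target volume = 881 mL = 0.881 L.
L-proline: 3.6 mmol/L × 115.1 g/mol × 0.881 L ÷ 1000 = 0.365 g
monosodium phosphate: 66.4 mmol/L × 119.98 g/mol × 0.881 L ÷ 1000 = 7.019 g
thiamine hydrochloride: 19.3 mg/L × 0.881 L = 17.003 mg
MOPS: 57.9 mmol/L × 209.26 g/mol × 0.881 L ÷ 1000 = 10.674 g
potassium chloride: 9.17 g/L × 0.881 L = 8.079 g

L-proline 0.365 g; monosodium phosphate 7.019 g; thiamine hydrochloride 17.003 mg; MOPS 10.674 g; potassium chloride 8.079 g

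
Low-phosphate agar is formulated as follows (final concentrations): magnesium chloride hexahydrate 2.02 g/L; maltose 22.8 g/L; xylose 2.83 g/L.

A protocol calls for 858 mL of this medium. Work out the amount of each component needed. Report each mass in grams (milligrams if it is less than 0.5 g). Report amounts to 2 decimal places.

magnesium chloride hexahydrate 1.73 g; maltose 19.56 g; xylose 2.43 g

Scale factor relative to 1 L: 0.858.
magnesium chloride hexahydrate: 2.02 g/L × 0.858 L = 1.73 g
maltose: 22.8 g/L × 0.858 L = 19.56 g
xylose: 2.83 g/L × 0.858 L = 2.43 g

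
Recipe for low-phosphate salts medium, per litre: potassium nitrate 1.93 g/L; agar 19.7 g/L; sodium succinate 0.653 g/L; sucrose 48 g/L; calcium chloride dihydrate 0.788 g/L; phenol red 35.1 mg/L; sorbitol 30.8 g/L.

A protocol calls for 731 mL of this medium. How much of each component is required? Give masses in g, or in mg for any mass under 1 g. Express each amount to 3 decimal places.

potassium nitrate 1.411 g; agar 14.401 g; sodium succinate 477.343 mg; sucrose 35.088 g; calcium chloride dihydrate 576.028 mg; phenol red 25.658 mg; sorbitol 22.515 g

Target volume = 731 mL = 0.731 L.
potassium nitrate: 1.93 g/L × 0.731 L = 1.411 g
agar: 19.7 g/L × 0.731 L = 14.401 g
sodium succinate: 0.653 g/L × 0.731 L = 0.477343 g = 477.343 mg
sucrose: 48 g/L × 0.731 L = 35.088 g
calcium chloride dihydrate: 0.788 g/L × 0.731 L = 0.576028 g = 576.028 mg
phenol red: 35.1 mg/L × 0.731 L = 25.658 mg
sorbitol: 30.8 g/L × 0.731 L = 22.515 g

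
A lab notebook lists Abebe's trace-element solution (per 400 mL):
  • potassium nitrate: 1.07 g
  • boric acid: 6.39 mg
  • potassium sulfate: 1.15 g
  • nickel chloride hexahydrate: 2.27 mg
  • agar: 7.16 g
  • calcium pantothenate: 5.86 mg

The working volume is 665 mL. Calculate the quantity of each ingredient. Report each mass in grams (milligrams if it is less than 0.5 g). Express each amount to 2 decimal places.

potassium nitrate 1.78 g; boric acid 10.62 mg; potassium sulfate 1.91 g; nickel chloride hexahydrate 3.77 mg; agar 11.90 g; calcium pantothenate 9.74 mg

Scale factor = 665 mL / 400 mL = 1.6625.
potassium nitrate: 1.07 g × (665 mL / 400 mL) = 1.78 g
boric acid: 6.39 mg × (665 mL / 400 mL) = 10.62 mg
potassium sulfate: 1.15 g × (665 mL / 400 mL) = 1.91 g
nickel chloride hexahydrate: 2.27 mg × (665 mL / 400 mL) = 3.77 mg
agar: 7.16 g × (665 mL / 400 mL) = 11.90 g
calcium pantothenate: 5.86 mg × (665 mL / 400 mL) = 9.74 mg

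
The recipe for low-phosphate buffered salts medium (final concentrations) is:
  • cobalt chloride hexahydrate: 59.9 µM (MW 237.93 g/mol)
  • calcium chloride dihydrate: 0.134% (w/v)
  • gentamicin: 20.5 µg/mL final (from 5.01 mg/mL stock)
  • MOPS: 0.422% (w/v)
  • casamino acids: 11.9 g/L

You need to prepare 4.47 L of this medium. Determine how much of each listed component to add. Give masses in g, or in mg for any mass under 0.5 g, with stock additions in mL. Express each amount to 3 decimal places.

cobalt chloride hexahydrate 63.706 mg; calcium chloride dihydrate 5.990 g; gentamicin 18.290 mL; MOPS 18.863 g; casamino acids 53.193 g

Working volume: 4.47 L.
cobalt chloride hexahydrate: 59.9 µmol/L × 237.93 g/mol × 4.47 L ÷ 1000 = 63.706 mg
calcium chloride dihydrate: 0.134 g per 100 mL × 4470 mL ÷ 100 = 5.990 g
gentamicin: C1V1 = C2V2 → 20.5 µg/mL × 4470 mL ÷ 5010 µg/mL = 18.290 mL
MOPS: 0.422% w/v = 4.22 g/L → 4.22 × 4.47 L = 18.863 g
casamino acids: 11.9 g/L × 4.47 L = 53.193 g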